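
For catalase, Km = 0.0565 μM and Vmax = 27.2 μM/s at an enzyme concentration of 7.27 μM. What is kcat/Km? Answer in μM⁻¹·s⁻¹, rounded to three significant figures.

66.2 μM⁻¹·s⁻¹

kcat = Vmax/[E]total = 27.2/7.27 = 3.74 s⁻¹.
kcat/Km = 3.74/0.0565 = 66.2 μM⁻¹·s⁻¹.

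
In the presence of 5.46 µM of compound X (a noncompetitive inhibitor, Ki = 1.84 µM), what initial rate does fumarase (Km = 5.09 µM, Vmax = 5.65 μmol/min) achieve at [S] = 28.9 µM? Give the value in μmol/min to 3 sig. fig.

1.21 μmol/min

With α = 1 + [I]/Ki = 1 + 5.46/1.84 = 3.967, the noncompetitive rate law is v = (Vmax/α)·[S] / (Km + [S]).
v = (5.65/3.967)×28.9 / (5.09 + 28.9) = 41.16/33.99 = 1.21 μmol/min.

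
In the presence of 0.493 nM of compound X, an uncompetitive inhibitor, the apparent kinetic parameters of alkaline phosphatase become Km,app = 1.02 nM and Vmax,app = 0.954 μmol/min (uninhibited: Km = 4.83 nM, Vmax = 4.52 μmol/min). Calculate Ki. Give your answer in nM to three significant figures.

0.132 nM

Uncompetitive: Vmax,app = Vmax/α (and Km,app = Km/α) with α = 1 + [I]/Ki.
α = Vmax/Vmax,app = 4.52/0.954 = 4.738.
Since α = 1 + [I]/Ki, [I]/Ki = 4.738 − 1 = 3.738 and Ki = 0.493/3.738 = 0.132 nM.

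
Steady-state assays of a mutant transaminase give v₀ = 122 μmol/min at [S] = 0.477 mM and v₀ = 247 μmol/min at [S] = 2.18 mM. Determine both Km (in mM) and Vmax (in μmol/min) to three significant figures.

Km = 0.877 mM; Vmax = 346 μmol/min

From v = Vmax[S]/(Km+[S]), each point gives Vmax = v(Km+[S])/[S].
Equating: 122(Km+0.477)/0.477 = 247(Km+2.18)/2.18.
255.8·Km + 122 = 113.3·Km + 247, so (255.8 − 113.3)·Km = 247 − 122.
Km = 125.0/142.5 = 0.877 mM; then Vmax = 122(0.877+0.477)/0.477 = 346 μmol/min.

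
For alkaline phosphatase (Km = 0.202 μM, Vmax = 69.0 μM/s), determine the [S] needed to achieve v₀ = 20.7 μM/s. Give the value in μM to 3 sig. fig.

0.0866 μM

Rearranging v = Vmax[S]/(Km+[S]) gives [S] = Km·v/(Vmax − v).
[S] = 0.202 × 20.7 / (69.0 − 20.7) = 4.181/48.30 = 0.0866 μM.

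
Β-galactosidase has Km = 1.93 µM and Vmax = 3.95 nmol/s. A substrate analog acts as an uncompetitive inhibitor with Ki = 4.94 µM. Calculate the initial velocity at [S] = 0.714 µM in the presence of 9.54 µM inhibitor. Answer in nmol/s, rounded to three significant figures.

0.701 nmol/s

α = 1 + [I]/Ki = 1 + 9.54/4.94 = 2.931.
For an uncompetitive inhibitor, both parameters are divided by α, giving Vmax/α and Km/α: Km,app = 0.658 µM, Vmax,app = 1.35 nmol/s.
v = Vmax,app·[S]/(Km,app + [S]) = 1.35 × 0.714/(0.658 + 0.714) = 0.701 nmol/s.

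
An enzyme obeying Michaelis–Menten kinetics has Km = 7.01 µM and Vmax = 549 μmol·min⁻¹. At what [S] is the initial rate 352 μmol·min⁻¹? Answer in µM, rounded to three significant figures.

The required fractional saturation is v/Vmax = 352/549 = 0.6412.
Then [S]/(Km+[S]) = 0.6412 ⇒ [S] = 7.01 × 0.6412/(1 − 0.6412) = 12.5 µM.

12.5 µM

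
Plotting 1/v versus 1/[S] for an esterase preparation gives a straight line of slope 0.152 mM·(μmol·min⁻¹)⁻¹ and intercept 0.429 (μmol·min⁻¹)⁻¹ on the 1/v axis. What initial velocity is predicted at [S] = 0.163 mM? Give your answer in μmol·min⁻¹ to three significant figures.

The y-intercept is 1/Vmax, so Vmax = 1/0.429 = 2.33 μmol·min⁻¹.
The slope is Km/Vmax, so Km = 0.152 × 2.33 = 0.354 mM.
Then v = 2.33 × 0.163/(0.354 + 0.163) = 0.734 μmol·min⁻¹.

0.734 μmol·min⁻¹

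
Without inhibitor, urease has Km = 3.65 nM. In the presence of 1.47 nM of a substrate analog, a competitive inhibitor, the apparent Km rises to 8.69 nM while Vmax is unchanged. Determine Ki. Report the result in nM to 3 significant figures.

1.06 nM

Competitive: Km,app = α·Km with α = 1 + [I]/Ki.
α = Km,app/Km = 8.69/3.65 = 2.381.
Since α = 1 + [I]/Ki, [I]/Ki = 2.381 − 1 = 1.381 and Ki = 1.47/1.381 = 1.06 nM.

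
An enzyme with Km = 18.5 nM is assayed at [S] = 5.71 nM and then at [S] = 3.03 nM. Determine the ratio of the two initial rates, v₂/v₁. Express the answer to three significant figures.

Since Vmax cancels, v₂/v₁ = [S]₂(Km+[S]₁) / [S]₁(Km+[S]₂).
= 3.03×(18.5+5.71) / (5.71×(18.5+3.03)) = 73.36/122.9 = 0.597.

0.597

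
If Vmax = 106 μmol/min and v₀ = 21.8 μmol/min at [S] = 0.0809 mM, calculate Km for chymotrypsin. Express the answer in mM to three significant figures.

v/Vmax = 21.8/106 = 0.2057 = [S]/(Km+[S]).
So Km + [S] = [S]/0.2057 = 0.3934 mM, giving Km = 0.3934 − 0.0809 = 0.312 mM.

0.312 mM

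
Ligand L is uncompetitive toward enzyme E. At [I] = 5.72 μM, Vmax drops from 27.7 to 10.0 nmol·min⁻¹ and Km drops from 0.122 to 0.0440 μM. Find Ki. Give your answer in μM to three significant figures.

3.23 μM

Uncompetitive: Vmax,app = Vmax/α (and Km,app = Km/α) with α = 1 + [I]/Ki.
α = Vmax/Vmax,app = 27.7/10.0 = 2.770.
Since α = 1 + [I]/Ki, [I]/Ki = 2.770 − 1 = 1.770 and Ki = 5.72/1.770 = 3.23 μM.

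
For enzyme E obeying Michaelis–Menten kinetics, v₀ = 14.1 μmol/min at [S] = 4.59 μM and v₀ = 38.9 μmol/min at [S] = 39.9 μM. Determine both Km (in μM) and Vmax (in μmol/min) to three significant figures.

Km = 11.8 μM; Vmax = 50.4 μmol/min

In reciprocal form, 1/v = (Km/Vmax)·(1/[S]) + 1/Vmax. The two points give (1/[S], 1/v) = (0.2179, 0.07092) and (0.02506, 0.02571).
Slope = (0.07092 − 0.02571)/(0.2179 − 0.02506) = 0.2345; intercept = 0.07092 − 0.2345×0.2179 = 0.01983.
Vmax = 1/intercept = 50.4 μmol/min; Km = slope × Vmax = 0.2345 × 50.4 = 11.8 μM.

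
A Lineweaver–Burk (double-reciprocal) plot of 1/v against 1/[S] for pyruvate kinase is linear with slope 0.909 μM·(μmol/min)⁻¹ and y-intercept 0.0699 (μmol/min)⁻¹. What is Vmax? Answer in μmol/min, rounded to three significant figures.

14.3 μmol/min

The y-intercept of a Lineweaver–Burk plot equals 1/Vmax, so Vmax = 1/0.0699 = 14.3 μmol/min.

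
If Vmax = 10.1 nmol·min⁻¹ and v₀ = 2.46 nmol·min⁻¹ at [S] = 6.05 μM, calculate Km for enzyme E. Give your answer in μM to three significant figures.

From v = Vmax[S]/(Km+[S]), Km = [S](Vmax − v)/v.
Km = 6.05 × (10.1 − 2.46) / 2.46 = 46.22/2.46 = 18.8 μM.

18.8 μM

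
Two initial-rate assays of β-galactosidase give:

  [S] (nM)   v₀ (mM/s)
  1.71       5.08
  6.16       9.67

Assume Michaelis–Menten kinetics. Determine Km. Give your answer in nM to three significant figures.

In reciprocal form, 1/v = (Km/Vmax)·(1/[S]) + 1/Vmax. The two points give (1/[S], 1/v) = (0.5848, 0.1969) and (0.1623, 0.1034).
Slope = (0.1969 − 0.1034)/(0.5848 − 0.1623) = 0.2212; intercept = 0.1969 − 0.2212×0.5848 = 0.06751.
Vmax = 1/intercept = 14.8 mM/s; Km = slope × Vmax = 0.2212 × 14.8 = 3.28 nM.

3.28 nM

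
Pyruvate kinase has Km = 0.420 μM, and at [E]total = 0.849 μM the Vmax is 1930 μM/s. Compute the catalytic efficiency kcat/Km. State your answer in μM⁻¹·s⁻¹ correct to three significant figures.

kcat = Vmax/[E]total = 1930/0.849 = 2270 s⁻¹.
kcat/Km = 2270/0.420 = 5410 μM⁻¹·s⁻¹.

5410 μM⁻¹·s⁻¹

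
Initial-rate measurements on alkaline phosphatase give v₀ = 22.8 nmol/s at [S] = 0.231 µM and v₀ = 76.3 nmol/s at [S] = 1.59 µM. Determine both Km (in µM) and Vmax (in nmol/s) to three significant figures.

In reciprocal form, 1/v = (Km/Vmax)·(1/[S]) + 1/Vmax. The two points give (1/[S], 1/v) = (4.329, 0.04386) and (0.6289, 0.01311).
Slope = (0.04386 − 0.01311)/(4.329 − 0.6289) = 0.008312; intercept = 0.04386 − 0.008312×4.329 = 0.007879.
Vmax = 1/intercept = 127 nmol/s; Km = slope × Vmax = 0.008312 × 127 = 1.05 µM.

Km = 1.05 µM; Vmax = 127 nmol/s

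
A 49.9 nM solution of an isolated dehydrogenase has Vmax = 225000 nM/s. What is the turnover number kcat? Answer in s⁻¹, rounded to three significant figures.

kcat = Vmax/[E]total = 225000 nM/s / 49.9 nM = 4510 s⁻¹.

4510 s⁻¹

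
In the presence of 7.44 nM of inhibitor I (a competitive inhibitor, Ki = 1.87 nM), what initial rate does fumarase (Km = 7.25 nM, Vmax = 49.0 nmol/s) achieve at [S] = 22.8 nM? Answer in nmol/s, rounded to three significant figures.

19.0 nmol/s

α = 1 + [I]/Ki = 1 + 7.44/1.87 = 4.979.
For a competitive inhibitor, Vmax is unchanged and the apparent Km becomes α·Km: Km,app = 36.1 nM, Vmax,app = 49.0 nmol/s.
v = Vmax,app·[S]/(Km,app + [S]) = 49.0 × 22.8/(36.1 + 22.8) = 19.0 nmol/s.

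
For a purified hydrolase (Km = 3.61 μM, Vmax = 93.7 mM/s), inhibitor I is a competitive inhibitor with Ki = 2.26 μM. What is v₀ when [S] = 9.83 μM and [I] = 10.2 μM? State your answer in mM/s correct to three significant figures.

α = 1 + [I]/Ki = 1 + 10.2/2.26 = 5.513.
For a competitive inhibitor, Vmax is unchanged and the apparent Km becomes α·Km: Km,app = 19.9 μM, Vmax,app = 93.7 mM/s.
v = Vmax,app·[S]/(Km,app + [S]) = 93.7 × 9.83/(19.9 + 9.83) = 31.0 mM/s.

31.0 mM/s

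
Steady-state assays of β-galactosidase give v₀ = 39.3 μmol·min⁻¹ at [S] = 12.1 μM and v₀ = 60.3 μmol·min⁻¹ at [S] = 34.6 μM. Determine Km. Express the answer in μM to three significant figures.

14.0 μM

From v = Vmax[S]/(Km+[S]), each point gives Vmax = v(Km+[S])/[S].
Equating: 39.3(Km+12.1)/12.1 = 60.3(Km+34.6)/34.6.
3.248·Km + 39.3 = 1.743·Km + 60.3, so (3.248 − 1.743)·Km = 60.3 − 39.3.
Km = 21.00/1.505 = 14.0 μM; then Vmax = 39.3(14.0+12.1)/12.1 = 84.6 μmol·min⁻¹.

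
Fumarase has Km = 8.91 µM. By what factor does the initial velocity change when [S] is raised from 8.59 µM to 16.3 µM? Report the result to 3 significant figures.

1.32

Since Vmax cancels, v₂/v₁ = [S]₂(Km+[S]₁) / [S]₁(Km+[S]₂).
= 16.3×(8.91+8.59) / (8.59×(8.91+16.3)) = 285.2/216.6 = 1.32.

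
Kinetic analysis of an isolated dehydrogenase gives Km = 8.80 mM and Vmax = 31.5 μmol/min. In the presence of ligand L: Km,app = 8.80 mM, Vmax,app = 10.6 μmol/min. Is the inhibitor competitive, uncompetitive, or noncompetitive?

noncompetitive

Vmax decreases (31.5 → 10.6 μmol/min) while Km is unchanged — pure noncompetitive inhibition.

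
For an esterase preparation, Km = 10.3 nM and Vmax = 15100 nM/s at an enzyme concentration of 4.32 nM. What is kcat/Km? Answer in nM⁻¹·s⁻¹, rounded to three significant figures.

339 nM⁻¹·s⁻¹

kcat = Vmax/[E]total = 15100/4.32 = 3500 s⁻¹.
kcat/Km = 3500/10.3 = 339 nM⁻¹·s⁻¹.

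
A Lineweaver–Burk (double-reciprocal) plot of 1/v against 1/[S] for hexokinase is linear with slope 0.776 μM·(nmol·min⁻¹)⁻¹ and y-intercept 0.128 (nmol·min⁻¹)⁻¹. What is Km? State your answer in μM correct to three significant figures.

6.06 μM

y-intercept = 1/Vmax ⇒ Vmax = 7.81 nmol·min⁻¹; slope = Km/Vmax ⇒ Km = slope × Vmax.
Km = 0.776 × 7.81 = 6.06 μM.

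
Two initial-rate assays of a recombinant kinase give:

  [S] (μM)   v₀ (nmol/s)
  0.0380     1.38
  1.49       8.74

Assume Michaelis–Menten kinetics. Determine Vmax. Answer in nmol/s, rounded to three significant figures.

10.2 nmol/s

In reciprocal form, 1/v = (Km/Vmax)·(1/[S]) + 1/Vmax. The two points give (1/[S], 1/v) = (26.32, 0.7246) and (0.6711, 0.1144).
Slope = (0.7246 − 0.1144)/(26.32 − 0.6711) = 0.02380; intercept = 0.7246 − 0.02380×26.32 = 0.09845.
Vmax = 1/intercept = 10.2 nmol/s; Km = slope × Vmax = 0.02380 × 10.2 = 0.242 μM.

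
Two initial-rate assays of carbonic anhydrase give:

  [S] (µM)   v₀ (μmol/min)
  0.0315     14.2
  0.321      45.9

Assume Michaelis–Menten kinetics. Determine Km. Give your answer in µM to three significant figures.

In reciprocal form, 1/v = (Km/Vmax)·(1/[S]) + 1/Vmax. The two points give (1/[S], 1/v) = (31.75, 0.07042) and (3.115, 0.02179).
Slope = (0.07042 − 0.02179)/(31.75 − 3.115) = 0.001699; intercept = 0.07042 − 0.001699×31.75 = 0.01649.
Vmax = 1/intercept = 60.6 μmol/min; Km = slope × Vmax = 0.001699 × 60.6 = 0.103 µM.

0.103 µM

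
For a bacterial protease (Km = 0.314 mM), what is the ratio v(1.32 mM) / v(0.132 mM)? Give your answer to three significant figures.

Since Vmax cancels, v₂/v₁ = [S]₂(Km+[S]₁) / [S]₁(Km+[S]₂).
= 1.32×(0.314+0.132) / (0.132×(0.314+1.32)) = 0.5887/0.2157 = 2.73.

2.73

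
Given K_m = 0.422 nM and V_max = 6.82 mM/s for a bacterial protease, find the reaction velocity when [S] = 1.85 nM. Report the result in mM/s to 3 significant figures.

5.55 mM/s

[S]/(Km+[S]) = 1.85/2.272 = 0.8143, the fractional saturation.
v = 0.8143 × Vmax = 0.8143 × 6.82 = 5.55 mM/s.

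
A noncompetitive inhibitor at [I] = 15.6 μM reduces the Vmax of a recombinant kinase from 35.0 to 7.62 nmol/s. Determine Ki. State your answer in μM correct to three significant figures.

4.34 μM

Noncompetitive: Vmax,app = Vmax/α with α = 1 + [I]/Ki.
α = Vmax/Vmax,app = 35.0/7.62 = 4.593.
Ki = [I]/(α − 1) = 15.6/3.593 = 4.34 μM.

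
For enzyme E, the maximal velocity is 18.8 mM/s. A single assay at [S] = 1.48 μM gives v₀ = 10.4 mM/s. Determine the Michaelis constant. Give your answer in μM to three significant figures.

1.20 μM

v/Vmax = 10.4/18.8 = 0.5532 = [S]/(Km+[S]).
So Km + [S] = [S]/0.5532 = 2.675 μM, giving Km = 2.675 − 1.48 = 1.20 μM.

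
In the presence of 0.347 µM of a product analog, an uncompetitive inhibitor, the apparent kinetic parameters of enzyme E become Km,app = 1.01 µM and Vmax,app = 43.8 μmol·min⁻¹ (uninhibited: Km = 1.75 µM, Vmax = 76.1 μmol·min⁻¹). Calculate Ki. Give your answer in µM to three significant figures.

0.471 µM

Uncompetitive: Vmax,app = Vmax/α (and Km,app = Km/α) with α = 1 + [I]/Ki.
α = Vmax/Vmax,app = 76.1/43.8 = 1.737.
Ki = [I]/(α − 1) = 0.347/0.7374 = 0.471 µM.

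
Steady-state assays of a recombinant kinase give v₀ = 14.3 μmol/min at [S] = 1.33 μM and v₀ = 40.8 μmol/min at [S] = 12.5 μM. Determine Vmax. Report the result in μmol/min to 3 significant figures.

From v = Vmax[S]/(Km+[S]), each point gives Vmax = v(Km+[S])/[S].
Equating: 14.3(Km+1.33)/1.33 = 40.8(Km+12.5)/12.5.
10.75·Km + 14.3 = 3.264·Km + 40.8, so (10.75 − 3.264)·Km = 40.8 − 14.3.
Km = 26.50/7.488 = 3.54 μM; then Vmax = 14.3(3.54+1.33)/1.33 = 52.4 μmol/min.

52.4 μmol/min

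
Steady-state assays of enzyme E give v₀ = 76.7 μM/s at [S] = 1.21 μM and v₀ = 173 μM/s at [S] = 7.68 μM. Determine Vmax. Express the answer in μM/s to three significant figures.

From v = Vmax[S]/(Km+[S]), each point gives Vmax = v(Km+[S])/[S].
Equating: 76.7(Km+1.21)/1.21 = 173(Km+7.68)/7.68.
63.39·Km + 76.7 = 22.53·Km + 173, so (63.39 − 22.53)·Km = 173 − 76.7.
Km = 96.30/40.86 = 2.36 μM; then Vmax = 76.7(2.36+1.21)/1.21 = 226 μM/s.

226 μM/s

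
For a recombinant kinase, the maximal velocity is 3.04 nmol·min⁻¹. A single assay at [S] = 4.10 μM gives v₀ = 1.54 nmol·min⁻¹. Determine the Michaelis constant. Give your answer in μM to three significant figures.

3.99 μM

From v = Vmax[S]/(Km+[S]), Km = [S](Vmax − v)/v.
Km = 4.10 × (3.04 − 1.54) / 1.54 = 6.150/1.54 = 3.99 μM.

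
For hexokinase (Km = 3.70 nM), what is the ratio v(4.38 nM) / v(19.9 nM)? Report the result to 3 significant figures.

0.643

The fractional saturations are [S]/(Km+[S]) = 19.9/23.60 = 0.8432 and 4.38/8.080 = 0.5421.
v₂/v₁ is just their ratio: 0.5421/0.8432 = 0.643.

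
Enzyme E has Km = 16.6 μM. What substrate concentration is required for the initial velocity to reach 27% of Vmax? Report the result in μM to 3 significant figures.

v/Vmax = [S]/(Km+[S]) = 0.27, so [S] = Km·0.27/(1 − 0.27) = 16.6 × 0.3699.
[S] = 6.14 μM.

6.14 μM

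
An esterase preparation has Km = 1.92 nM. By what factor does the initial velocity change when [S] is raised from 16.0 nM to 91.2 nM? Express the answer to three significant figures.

The fractional saturations are [S]/(Km+[S]) = 16.0/17.92 = 0.8929 and 91.2/93.12 = 0.9794.
v₂/v₁ is just their ratio: 0.9794/0.8929 = 1.10.

1.10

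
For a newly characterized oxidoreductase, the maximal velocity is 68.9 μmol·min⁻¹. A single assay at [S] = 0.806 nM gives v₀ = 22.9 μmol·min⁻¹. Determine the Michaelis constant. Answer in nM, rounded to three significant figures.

1.62 nM

From v = Vmax[S]/(Km+[S]), Km = [S](Vmax − v)/v.
Km = 0.806 × (68.9 − 22.9) / 22.9 = 37.08/22.9 = 1.62 nM.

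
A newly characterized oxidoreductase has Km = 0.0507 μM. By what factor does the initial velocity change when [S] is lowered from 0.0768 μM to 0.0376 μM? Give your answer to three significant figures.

0.707

The fractional saturations are [S]/(Km+[S]) = 0.0768/0.1275 = 0.6024 and 0.0376/0.08830 = 0.4258.
v₂/v₁ is just their ratio: 0.4258/0.6024 = 0.707.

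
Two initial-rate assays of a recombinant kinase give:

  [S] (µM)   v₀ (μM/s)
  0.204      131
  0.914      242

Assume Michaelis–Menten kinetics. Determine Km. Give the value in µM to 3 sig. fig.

From v = Vmax[S]/(Km+[S]), each point gives Vmax = v(Km+[S])/[S].
Equating: 131(Km+0.204)/0.204 = 242(Km+0.914)/0.914.
642.2·Km + 131 = 264.8·Km + 242, so (642.2 − 264.8)·Km = 242 − 131.
Km = 111.0/377.4 = 0.294 µM; then Vmax = 131(0.294+0.204)/0.204 = 320 μM/s.

0.294 µM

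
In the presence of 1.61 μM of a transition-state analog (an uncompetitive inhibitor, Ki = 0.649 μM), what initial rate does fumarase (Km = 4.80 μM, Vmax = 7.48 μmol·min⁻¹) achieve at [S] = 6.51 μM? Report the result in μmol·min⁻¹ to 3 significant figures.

With α = 1 + [I]/Ki = 1 + 1.61/0.649 = 3.481, the uncompetitive rate law is v = (Vmax/α)·[S] / (Km/α + [S]).
v = (7.48/3.481)×6.51 / (4.80/3.481 + 6.51) = 13.99/7.889 = 1.77 μmol·min⁻¹.

1.77 μmol·min⁻¹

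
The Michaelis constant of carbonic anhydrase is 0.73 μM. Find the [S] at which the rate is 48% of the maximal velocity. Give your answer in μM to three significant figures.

v/Vmax = [S]/(Km+[S]) = 0.48, so [S] = Km·0.48/(1 − 0.48) = 0.73 × 0.9231.
[S] = 0.674 μM.

0.674 μM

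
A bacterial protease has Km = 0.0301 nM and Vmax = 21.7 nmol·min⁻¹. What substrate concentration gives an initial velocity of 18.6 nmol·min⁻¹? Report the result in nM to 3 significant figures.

Rearranging v = Vmax[S]/(Km+[S]) gives [S] = Km·v/(Vmax − v).
[S] = 0.0301 × 18.6 / (21.7 − 18.6) = 0.5599/3.100 = 0.181 nM.

0.181 nM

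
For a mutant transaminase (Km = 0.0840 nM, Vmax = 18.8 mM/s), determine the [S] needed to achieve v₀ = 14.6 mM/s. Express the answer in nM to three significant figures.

Rearranging v = Vmax[S]/(Km+[S]) gives [S] = Km·v/(Vmax − v).
[S] = 0.0840 × 14.6 / (18.8 − 14.6) = 1.226/4.200 = 0.292 nM.

0.292 nM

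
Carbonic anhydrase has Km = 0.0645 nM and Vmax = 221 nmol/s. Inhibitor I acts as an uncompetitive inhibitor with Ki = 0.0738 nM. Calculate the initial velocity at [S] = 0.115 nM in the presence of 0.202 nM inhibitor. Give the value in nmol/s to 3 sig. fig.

51.4 nmol/s

α = 1 + [I]/Ki = 1 + 0.202/0.0738 = 3.737.
For an uncompetitive inhibitor, both parameters are divided by α, giving Vmax/α and Km/α: Km,app = 0.0173 nM, Vmax,app = 59.1 nmol/s.
v = Vmax,app·[S]/(Km,app + [S]) = 59.1 × 0.115/(0.0173 + 0.115) = 51.4 nmol/s.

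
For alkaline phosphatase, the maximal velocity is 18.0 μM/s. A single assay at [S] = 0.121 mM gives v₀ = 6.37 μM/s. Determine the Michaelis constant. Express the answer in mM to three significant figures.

0.221 mM

v/Vmax = 6.37/18.0 = 0.3539 = [S]/(Km+[S]).
So Km + [S] = [S]/0.3539 = 0.3419 mM, giving Km = 0.3419 − 0.121 = 0.221 mM.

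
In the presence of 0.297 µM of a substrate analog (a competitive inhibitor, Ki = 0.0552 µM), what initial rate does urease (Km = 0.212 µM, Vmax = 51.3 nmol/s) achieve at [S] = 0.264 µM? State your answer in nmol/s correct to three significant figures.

8.38 nmol/s

α = 1 + [I]/Ki = 1 + 0.297/0.0552 = 6.380.
For a competitive inhibitor, Vmax is unchanged and the apparent Km becomes α·Km: Km,app = 1.35 µM, Vmax,app = 51.3 nmol/s.
v = Vmax,app·[S]/(Km,app + [S]) = 51.3 × 0.264/(1.35 + 0.264) = 8.38 nmol/s.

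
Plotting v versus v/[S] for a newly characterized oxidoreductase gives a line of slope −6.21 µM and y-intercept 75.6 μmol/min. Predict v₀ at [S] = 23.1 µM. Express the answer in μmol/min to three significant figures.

In the Eadie–Hofstee form v = Vmax − Km·(v/[S]), the slope is −Km and the intercept is Vmax, so Km = 6.21 µM and Vmax = 75.6 μmol/min.
v = 75.6 × 23.1/(6.21 + 23.1) = 59.6 μmol/min.

59.6 μmol/min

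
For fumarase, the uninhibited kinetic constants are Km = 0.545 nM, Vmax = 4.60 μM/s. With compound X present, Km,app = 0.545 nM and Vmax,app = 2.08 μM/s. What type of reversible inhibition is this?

Vmax decreases (4.60 → 2.08 μM/s) while Km is unchanged — pure noncompetitive inhibition.

noncompetitive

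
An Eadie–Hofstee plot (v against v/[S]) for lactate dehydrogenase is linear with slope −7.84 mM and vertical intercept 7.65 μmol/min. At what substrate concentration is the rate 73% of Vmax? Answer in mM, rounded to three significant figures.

The Eadie–Hofstee slope gives Km = 7.84 mM (slope = −Km).
v/Vmax = [S]/(Km+[S]) = 0.73 ⇒ [S] = Km·0.73/(1−0.73) = 7.84 × 2.704 = 21.2 mM.

21.2 mM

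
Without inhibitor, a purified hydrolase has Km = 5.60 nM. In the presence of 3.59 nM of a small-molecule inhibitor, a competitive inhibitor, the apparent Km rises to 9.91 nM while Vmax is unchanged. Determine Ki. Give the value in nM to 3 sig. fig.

4.66 nM

Competitive: Km,app = α·Km with α = 1 + [I]/Ki.
α = Km,app/Km = 9.91/5.60 = 1.770.
Ki = [I]/(α − 1) = 3.59/0.7696 = 4.66 nM.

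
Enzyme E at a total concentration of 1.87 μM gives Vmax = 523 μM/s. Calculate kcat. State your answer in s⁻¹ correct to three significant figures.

280 s⁻¹

kcat = Vmax/[E]total = 523 μM/s / 1.87 μM = 280 s⁻¹.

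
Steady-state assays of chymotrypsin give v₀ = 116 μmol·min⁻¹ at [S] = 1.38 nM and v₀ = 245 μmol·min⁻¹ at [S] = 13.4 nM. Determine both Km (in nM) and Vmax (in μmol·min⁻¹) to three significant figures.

Km = 1.96 nM; Vmax = 281 μmol·min⁻¹

In reciprocal form, 1/v = (Km/Vmax)·(1/[S]) + 1/Vmax. The two points give (1/[S], 1/v) = (0.7246, 0.008621) and (0.07463, 0.004082).
Slope = (0.008621 − 0.004082)/(0.7246 − 0.07463) = 0.006983; intercept = 0.008621 − 0.006983×0.7246 = 0.003561.
Vmax = 1/intercept = 281 μmol·min⁻¹; Km = slope × Vmax = 0.006983 × 281 = 1.96 nM.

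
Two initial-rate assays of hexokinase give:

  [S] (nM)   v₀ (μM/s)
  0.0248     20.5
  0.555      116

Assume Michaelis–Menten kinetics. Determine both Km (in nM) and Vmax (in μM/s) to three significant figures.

From v = Vmax[S]/(Km+[S]), each point gives Vmax = v(Km+[S])/[S].
Equating: 20.5(Km+0.0248)/0.0248 = 116(Km+0.555)/0.555.
826.6·Km + 20.5 = 209.0·Km + 116, so (826.6 − 209.0)·Km = 116 − 20.5.
Km = 95.50/617.6 = 0.155 nM; then Vmax = 20.5(0.155+0.0248)/0.0248 = 148 μM/s.

Km = 0.155 nM; Vmax = 148 μM/s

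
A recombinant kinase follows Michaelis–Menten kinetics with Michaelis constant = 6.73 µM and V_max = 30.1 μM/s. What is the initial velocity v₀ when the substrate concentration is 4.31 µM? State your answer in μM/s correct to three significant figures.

11.8 μM/s

[S]/(Km+[S]) = 4.31/11.04 = 0.3904, the fractional saturation.
v = 0.3904 × Vmax = 0.3904 × 30.1 = 11.8 μM/s.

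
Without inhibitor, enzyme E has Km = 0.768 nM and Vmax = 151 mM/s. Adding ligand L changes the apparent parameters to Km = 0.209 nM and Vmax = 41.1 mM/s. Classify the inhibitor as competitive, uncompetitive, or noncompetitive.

uncompetitive

Both Km and Vmax decrease by the same factor (~3.67-fold) — characteristic of uncompetitive inhibition.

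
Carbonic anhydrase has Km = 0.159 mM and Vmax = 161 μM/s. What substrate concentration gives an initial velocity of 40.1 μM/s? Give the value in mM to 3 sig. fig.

The required fractional saturation is v/Vmax = 40.1/161 = 0.2491.
Then [S]/(Km+[S]) = 0.2491 ⇒ [S] = 0.159 × 0.2491/(1 − 0.2491) = 0.0527 mM.

0.0527 mM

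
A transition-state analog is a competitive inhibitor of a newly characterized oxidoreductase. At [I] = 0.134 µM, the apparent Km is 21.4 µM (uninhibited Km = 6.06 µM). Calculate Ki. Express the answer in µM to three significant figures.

0.0529 µM

Competitive: Km,app = α·Km with α = 1 + [I]/Ki.
α = Km,app/Km = 21.4/6.06 = 3.531.
Ki = [I]/(α − 1) = 0.134/2.531 = 0.0529 µM.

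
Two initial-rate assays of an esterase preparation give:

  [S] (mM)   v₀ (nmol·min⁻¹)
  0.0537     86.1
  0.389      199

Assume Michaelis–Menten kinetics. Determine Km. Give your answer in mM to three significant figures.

From v = Vmax[S]/(Km+[S]), each point gives Vmax = v(Km+[S])/[S].
Equating: 86.1(Km+0.0537)/0.0537 = 199(Km+0.389)/0.389.
1603·Km + 86.1 = 511.6·Km + 199, so (1603 − 511.6)·Km = 199 − 86.1.
Km = 112.9/1092 = 0.103 mM; then Vmax = 86.1(0.103+0.0537)/0.0537 = 252 nmol·min⁻¹.

0.103 mM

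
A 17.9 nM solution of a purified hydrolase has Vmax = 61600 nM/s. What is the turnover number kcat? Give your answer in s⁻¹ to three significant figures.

3440 s⁻¹

kcat = Vmax/[E]total = 61600 nM/s / 17.9 nM = 3440 s⁻¹.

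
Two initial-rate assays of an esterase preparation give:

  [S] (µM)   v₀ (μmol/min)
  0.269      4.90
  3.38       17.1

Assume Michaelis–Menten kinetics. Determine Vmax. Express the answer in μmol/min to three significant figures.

21.8 μmol/min

In reciprocal form, 1/v = (Km/Vmax)·(1/[S]) + 1/Vmax. The two points give (1/[S], 1/v) = (3.717, 0.2041) and (0.2959, 0.05848).
Slope = (0.2041 − 0.05848)/(3.717 − 0.2959) = 0.04255; intercept = 0.2041 − 0.04255×3.717 = 0.04589.
Vmax = 1/intercept = 21.8 μmol/min; Km = slope × Vmax = 0.04255 × 21.8 = 0.927 µM.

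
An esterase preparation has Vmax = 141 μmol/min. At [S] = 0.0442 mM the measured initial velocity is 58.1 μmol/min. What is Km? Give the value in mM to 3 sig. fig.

0.0631 mM

v/Vmax = 58.1/141 = 0.4121 = [S]/(Km+[S]).
So Km + [S] = [S]/0.4121 = 0.1073 mM, giving Km = 0.1073 − 0.0442 = 0.0631 mM.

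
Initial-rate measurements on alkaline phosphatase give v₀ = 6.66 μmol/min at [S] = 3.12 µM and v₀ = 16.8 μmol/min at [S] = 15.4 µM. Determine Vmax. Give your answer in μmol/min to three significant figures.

27.4 μmol/min

In reciprocal form, 1/v = (Km/Vmax)·(1/[S]) + 1/Vmax. The two points give (1/[S], 1/v) = (0.3205, 0.1502) and (0.06494, 0.05952).
Slope = (0.1502 − 0.05952)/(0.3205 − 0.06494) = 0.3546; intercept = 0.1502 − 0.3546×0.3205 = 0.03650.
Vmax = 1/intercept = 27.4 μmol/min; Km = slope × Vmax = 0.3546 × 27.4 = 9.72 µM.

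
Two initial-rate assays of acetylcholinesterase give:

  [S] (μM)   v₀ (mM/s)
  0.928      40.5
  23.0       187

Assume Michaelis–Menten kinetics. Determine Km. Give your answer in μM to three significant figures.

4.13 μM

From v = Vmax[S]/(Km+[S]), each point gives Vmax = v(Km+[S])/[S].
Equating: 40.5(Km+0.928)/0.928 = 187(Km+23.0)/23.0.
43.64·Km + 40.5 = 8.130·Km + 187, so (43.64 − 8.130)·Km = 187 − 40.5.
Km = 146.5/35.51 = 4.13 μM; then Vmax = 40.5(4.13+0.928)/0.928 = 221 mM/s.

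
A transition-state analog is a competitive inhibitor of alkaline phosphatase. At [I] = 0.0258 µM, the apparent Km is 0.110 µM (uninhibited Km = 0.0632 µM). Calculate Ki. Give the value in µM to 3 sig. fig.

0.0348 µM

Competitive: Km,app = α·Km with α = 1 + [I]/Ki.
α = Km,app/Km = 0.110/0.0632 = 1.741.
Ki = [I]/(α − 1) = 0.0258/0.7405 = 0.0348 µM.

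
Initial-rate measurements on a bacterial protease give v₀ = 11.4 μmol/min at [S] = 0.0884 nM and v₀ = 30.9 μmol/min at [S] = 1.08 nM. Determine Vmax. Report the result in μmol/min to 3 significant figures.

36.5 μmol/min

In reciprocal form, 1/v = (Km/Vmax)·(1/[S]) + 1/Vmax. The two points give (1/[S], 1/v) = (11.31, 0.08772) and (0.9259, 0.03236).
Slope = (0.08772 − 0.03236)/(11.31 − 0.9259) = 0.005330; intercept = 0.08772 − 0.005330×11.31 = 0.02743.
Vmax = 1/intercept = 36.5 μmol/min; Km = slope × Vmax = 0.005330 × 36.5 = 0.194 nM.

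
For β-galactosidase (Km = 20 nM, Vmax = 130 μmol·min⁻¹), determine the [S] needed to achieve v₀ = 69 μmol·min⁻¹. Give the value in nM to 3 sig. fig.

22.6 nM

The required fractional saturation is v/Vmax = 69/130 = 0.5308.
Then [S]/(Km+[S]) = 0.5308 ⇒ [S] = 20 × 0.5308/(1 − 0.5308) = 22.6 nM.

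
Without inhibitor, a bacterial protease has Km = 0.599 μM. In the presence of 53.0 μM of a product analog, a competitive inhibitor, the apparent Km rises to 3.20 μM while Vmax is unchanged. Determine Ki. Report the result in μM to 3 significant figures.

12.2 μM

Competitive: Km,app = α·Km with α = 1 + [I]/Ki.
α = Km,app/Km = 3.20/0.599 = 5.342.
Since α = 1 + [I]/Ki, [I]/Ki = 5.342 − 1 = 4.342 and Ki = 53.0/4.342 = 12.2 μM.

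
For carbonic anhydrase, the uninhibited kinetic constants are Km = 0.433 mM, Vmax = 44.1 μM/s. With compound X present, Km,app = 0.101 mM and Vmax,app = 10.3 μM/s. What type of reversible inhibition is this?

uncompetitive

Both Km and Vmax decrease by the same factor (~4.30-fold) — characteristic of uncompetitive inhibition.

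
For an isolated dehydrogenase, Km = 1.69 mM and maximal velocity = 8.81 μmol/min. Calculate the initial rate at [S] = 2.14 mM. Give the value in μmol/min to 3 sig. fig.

4.92 μmol/min

v = Vmax·[S]/(Km + [S]) = 8.81 × 2.14 / (1.69 + 2.14)
  = 18.85 / 3.830 = 4.92 μmol/min.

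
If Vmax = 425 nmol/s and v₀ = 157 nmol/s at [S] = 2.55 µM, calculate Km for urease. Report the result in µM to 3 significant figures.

4.35 µM

From v = Vmax[S]/(Km+[S]), Km = [S](Vmax − v)/v.
Km = 2.55 × (425 − 157) / 157 = 683.4/157 = 4.35 µM.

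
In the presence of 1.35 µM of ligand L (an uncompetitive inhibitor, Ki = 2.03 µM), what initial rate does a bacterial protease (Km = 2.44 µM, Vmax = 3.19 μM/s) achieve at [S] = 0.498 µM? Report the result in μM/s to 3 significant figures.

0.486 μM/s

With α = 1 + [I]/Ki = 1 + 1.35/2.03 = 1.665, the uncompetitive rate law is v = (Vmax/α)·[S] / (Km/α + [S]).
v = (3.19/1.665)×0.498 / (2.44/1.665 + 0.498) = 0.9541/1.963 = 0.486 μM/s.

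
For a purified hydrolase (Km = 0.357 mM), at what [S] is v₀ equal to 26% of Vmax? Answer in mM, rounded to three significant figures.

v/Vmax = [S]/(Km+[S]) = 0.26, so [S] = Km·0.26/(1 − 0.26) = 0.357 × 0.3514.
[S] = 0.125 mM.

0.125 mM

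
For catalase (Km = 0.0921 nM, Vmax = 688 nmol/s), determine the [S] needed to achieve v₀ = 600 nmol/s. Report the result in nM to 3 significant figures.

0.628 nM

The required fractional saturation is v/Vmax = 600/688 = 0.8721.
Then [S]/(Km+[S]) = 0.8721 ⇒ [S] = 0.0921 × 0.8721/(1 − 0.8721) = 0.628 nM.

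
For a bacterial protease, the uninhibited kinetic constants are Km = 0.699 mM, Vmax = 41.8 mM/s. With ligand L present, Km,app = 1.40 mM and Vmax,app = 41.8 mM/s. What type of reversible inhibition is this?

Km increases (0.699 → 1.40 mM) while Vmax is unchanged — the hallmark of competitive inhibition.

competitive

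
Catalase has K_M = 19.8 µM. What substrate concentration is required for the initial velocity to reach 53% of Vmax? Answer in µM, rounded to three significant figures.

22.3 µM

v/Vmax = [S]/(Km+[S]) = 0.53, so [S] = Km·0.53/(1 − 0.53) = 19.8 × 1.128.
[S] = 22.3 µM.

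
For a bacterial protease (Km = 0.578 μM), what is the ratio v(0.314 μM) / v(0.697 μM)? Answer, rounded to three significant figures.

Since Vmax cancels, v₂/v₁ = [S]₂(Km+[S]₁) / [S]₁(Km+[S]₂).
= 0.314×(0.578+0.697) / (0.697×(0.578+0.314)) = 0.4004/0.6217 = 0.644.

0.644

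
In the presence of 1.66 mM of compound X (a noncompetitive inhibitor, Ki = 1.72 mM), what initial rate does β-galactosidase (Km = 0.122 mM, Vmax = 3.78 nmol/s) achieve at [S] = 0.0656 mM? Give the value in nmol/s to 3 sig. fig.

α = 1 + [I]/Ki = 1 + 1.66/1.72 = 1.965.
For a noncompetitive inhibitor, Vmax is reduced to Vmax/α while Km is unchanged: Km,app = 0.122 mM, Vmax,app = 1.92 nmol/s.
v = Vmax,app·[S]/(Km,app + [S]) = 1.92 × 0.0656/(0.122 + 0.0656) = 0.673 nmol/s.

0.673 nmol/s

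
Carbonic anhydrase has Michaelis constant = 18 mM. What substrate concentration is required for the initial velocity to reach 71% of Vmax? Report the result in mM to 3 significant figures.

v/Vmax = [S]/(Km+[S]) = 0.71, so [S] = Km·0.71/(1 − 0.71) = 18 × 2.448.
[S] = 44.1 mM.

44.1 mM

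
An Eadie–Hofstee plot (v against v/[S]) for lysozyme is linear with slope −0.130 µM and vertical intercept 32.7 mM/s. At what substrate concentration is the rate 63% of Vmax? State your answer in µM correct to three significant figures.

The Eadie–Hofstee slope gives Km = 0.130 µM (slope = −Km).
v/Vmax = [S]/(Km+[S]) = 0.63 ⇒ [S] = Km·0.63/(1−0.63) = 0.130 × 1.703 = 0.221 µM.

0.221 µM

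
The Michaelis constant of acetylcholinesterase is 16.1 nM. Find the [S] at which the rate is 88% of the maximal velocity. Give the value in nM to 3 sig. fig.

118 nM

v/Vmax = [S]/(Km+[S]) = 0.88, so [S] = Km·0.88/(1 − 0.88) = 16.1 × 7.333.
[S] = 118 nM.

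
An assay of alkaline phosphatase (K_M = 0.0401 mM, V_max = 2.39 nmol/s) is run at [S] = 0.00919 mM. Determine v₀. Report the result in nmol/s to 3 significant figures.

0.446 nmol/s

v = Vmax·[S]/(Km + [S]) = 2.39 × 0.00919 / (0.0401 + 0.00919)
  = 0.02196 / 0.04929 = 0.446 nmol/s.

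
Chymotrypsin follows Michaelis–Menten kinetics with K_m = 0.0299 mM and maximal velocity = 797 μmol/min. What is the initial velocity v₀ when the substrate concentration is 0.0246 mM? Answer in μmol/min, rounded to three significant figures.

v = Vmax·[S]/(Km + [S]) = 797 × 0.0246 / (0.0299 + 0.0246)
  = 19.61 / 0.05450 = 360 μmol/min.

360 μmol/min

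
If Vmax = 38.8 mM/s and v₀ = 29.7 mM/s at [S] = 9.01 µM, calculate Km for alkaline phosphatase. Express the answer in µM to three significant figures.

v/Vmax = 29.7/38.8 = 0.7655 = [S]/(Km+[S]).
So Km + [S] = [S]/0.7655 = 11.77 µM, giving Km = 11.77 − 9.01 = 2.76 µM.

2.76 µM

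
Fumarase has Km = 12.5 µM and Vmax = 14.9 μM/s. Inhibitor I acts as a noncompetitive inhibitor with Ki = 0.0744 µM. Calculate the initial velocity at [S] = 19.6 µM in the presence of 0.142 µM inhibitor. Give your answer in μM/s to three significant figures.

α = 1 + [I]/Ki = 1 + 0.142/0.0744 = 2.909.
For a noncompetitive inhibitor, Vmax is reduced to Vmax/α while Km is unchanged: Km,app = 12.5 µM, Vmax,app = 5.12 μM/s.
v = Vmax,app·[S]/(Km,app + [S]) = 5.12 × 19.6/(12.5 + 19.6) = 3.13 μM/s.

3.13 μM/s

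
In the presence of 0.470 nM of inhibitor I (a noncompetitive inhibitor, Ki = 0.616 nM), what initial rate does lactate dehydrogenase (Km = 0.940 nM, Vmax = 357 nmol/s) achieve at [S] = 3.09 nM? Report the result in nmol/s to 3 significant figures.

α = 1 + [I]/Ki = 1 + 0.470/0.616 = 1.763.
For a noncompetitive inhibitor, Vmax is reduced to Vmax/α while Km is unchanged: Km,app = 0.940 nM, Vmax,app = 202 nmol/s.
v = Vmax,app·[S]/(Km,app + [S]) = 202 × 3.09/(0.940 + 3.09) = 155 nmol/s.

155 nmol/s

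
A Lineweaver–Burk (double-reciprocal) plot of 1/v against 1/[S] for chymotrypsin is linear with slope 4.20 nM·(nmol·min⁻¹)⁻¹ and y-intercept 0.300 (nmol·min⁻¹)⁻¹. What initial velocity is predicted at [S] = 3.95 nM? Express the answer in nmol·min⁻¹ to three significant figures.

0.734 nmol·min⁻¹

The y-intercept is 1/Vmax, so Vmax = 1/0.300 = 3.33 nmol·min⁻¹.
The slope is Km/Vmax, so Km = 4.20 × 3.33 = 14.0 nM.
Then v = 3.33 × 3.95/(14.0 + 3.95) = 0.734 nmol·min⁻¹.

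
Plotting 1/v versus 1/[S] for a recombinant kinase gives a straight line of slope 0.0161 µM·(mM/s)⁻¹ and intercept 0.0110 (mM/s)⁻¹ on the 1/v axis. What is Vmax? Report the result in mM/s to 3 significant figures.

The y-intercept of a Lineweaver–Burk plot equals 1/Vmax, so Vmax = 1/0.0110 = 90.9 mM/s.

90.9 mM/s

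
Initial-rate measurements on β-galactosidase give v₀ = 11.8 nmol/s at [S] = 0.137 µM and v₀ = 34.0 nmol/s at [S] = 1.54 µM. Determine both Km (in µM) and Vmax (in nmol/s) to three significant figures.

Km = 0.347 µM; Vmax = 41.7 nmol/s

In reciprocal form, 1/v = (Km/Vmax)·(1/[S]) + 1/Vmax. The two points give (1/[S], 1/v) = (7.299, 0.08475) and (0.6494, 0.02941).
Slope = (0.08475 − 0.02941)/(7.299 − 0.6494) = 0.008321; intercept = 0.08475 − 0.008321×7.299 = 0.02401.
Vmax = 1/intercept = 41.7 nmol/s; Km = slope × Vmax = 0.008321 × 41.7 = 0.347 µM.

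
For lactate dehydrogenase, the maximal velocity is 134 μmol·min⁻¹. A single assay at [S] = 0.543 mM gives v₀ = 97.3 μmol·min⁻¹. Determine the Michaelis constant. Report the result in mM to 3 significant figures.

From v = Vmax[S]/(Km+[S]), Km = [S](Vmax − v)/v.
Km = 0.543 × (134 − 97.3) / 97.3 = 19.93/97.3 = 0.205 mM.

0.205 mM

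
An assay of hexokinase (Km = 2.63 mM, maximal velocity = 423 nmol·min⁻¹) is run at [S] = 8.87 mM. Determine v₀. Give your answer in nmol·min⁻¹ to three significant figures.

[S]/(Km+[S]) = 8.87/11.50 = 0.7713, the fractional saturation.
v = 0.7713 × Vmax = 0.7713 × 423 = 326 nmol·min⁻¹.

326 nmol·min⁻¹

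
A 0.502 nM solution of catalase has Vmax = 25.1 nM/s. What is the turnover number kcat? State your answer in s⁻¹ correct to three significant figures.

kcat = Vmax/[E]total = 25.1 nM/s / 0.502 nM = 50.0 s⁻¹.

50.0 s⁻¹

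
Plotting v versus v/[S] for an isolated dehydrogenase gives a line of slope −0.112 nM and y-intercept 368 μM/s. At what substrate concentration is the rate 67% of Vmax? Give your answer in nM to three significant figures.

0.227 nM

The Eadie–Hofstee slope gives Km = 0.112 nM (slope = −Km).
v/Vmax = [S]/(Km+[S]) = 0.67 ⇒ [S] = Km·0.67/(1−0.67) = 0.112 × 2.030 = 0.227 nM.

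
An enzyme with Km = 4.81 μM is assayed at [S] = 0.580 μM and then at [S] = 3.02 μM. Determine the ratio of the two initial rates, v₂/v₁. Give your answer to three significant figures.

Since Vmax cancels, v₂/v₁ = [S]₂(Km+[S]₁) / [S]₁(Km+[S]₂).
= 3.02×(4.81+0.580) / (0.580×(4.81+3.02)) = 16.28/4.541 = 3.58.

3.58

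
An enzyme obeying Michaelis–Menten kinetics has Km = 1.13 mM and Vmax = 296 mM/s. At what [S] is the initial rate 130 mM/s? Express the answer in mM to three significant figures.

0.885 mM

Rearranging v = Vmax[S]/(Km+[S]) gives [S] = Km·v/(Vmax − v).
[S] = 1.13 × 130 / (296 − 130) = 146.9/166.0 = 0.885 mM.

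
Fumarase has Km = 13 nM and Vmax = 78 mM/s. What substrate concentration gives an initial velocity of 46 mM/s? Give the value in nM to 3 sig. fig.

18.7 nM

Rearranging v = Vmax[S]/(Km+[S]) gives [S] = Km·v/(Vmax − v).
[S] = 13 × 46 / (78 − 46) = 598.0/32.00 = 18.7 nM.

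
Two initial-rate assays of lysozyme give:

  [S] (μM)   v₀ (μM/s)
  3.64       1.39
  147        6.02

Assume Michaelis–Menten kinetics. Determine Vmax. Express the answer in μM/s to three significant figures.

From v = Vmax[S]/(Km+[S]), each point gives Vmax = v(Km+[S])/[S].
Equating: 1.39(Km+3.64)/3.64 = 6.02(Km+147)/147.
0.3819·Km + 1.39 = 0.04095·Km + 6.02, so (0.3819 − 0.04095)·Km = 6.02 − 1.39.
Km = 4.630/0.3409 = 13.6 μM; then Vmax = 1.39(13.6+3.64)/3.64 = 6.58 μM/s.

6.58 μM/s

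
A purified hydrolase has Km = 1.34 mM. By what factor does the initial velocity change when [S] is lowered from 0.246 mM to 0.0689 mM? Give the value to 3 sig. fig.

The fractional saturations are [S]/(Km+[S]) = 0.246/1.586 = 0.1551 and 0.0689/1.409 = 0.04890.
v₂/v₁ is just their ratio: 0.04890/0.1551 = 0.315.

0.315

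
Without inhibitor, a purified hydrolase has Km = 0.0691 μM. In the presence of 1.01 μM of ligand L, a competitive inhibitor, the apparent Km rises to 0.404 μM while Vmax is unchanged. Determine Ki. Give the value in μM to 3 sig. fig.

0.208 μM

Competitive: Km,app = α·Km with α = 1 + [I]/Ki.
α = Km,app/Km = 0.404/0.0691 = 5.847.
Ki = [I]/(α − 1) = 1.01/4.847 = 0.208 μM.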